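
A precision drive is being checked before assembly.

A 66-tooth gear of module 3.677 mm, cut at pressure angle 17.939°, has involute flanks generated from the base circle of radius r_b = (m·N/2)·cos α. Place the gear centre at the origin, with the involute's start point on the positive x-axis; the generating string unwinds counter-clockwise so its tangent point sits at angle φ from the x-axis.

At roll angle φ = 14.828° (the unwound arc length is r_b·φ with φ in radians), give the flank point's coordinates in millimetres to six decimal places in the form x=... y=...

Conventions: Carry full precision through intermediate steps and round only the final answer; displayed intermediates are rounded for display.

x=119.243441 y=0.662538

topology: single-mesh involute geometry — m = 3.677, N = 66
pitch radius r_p = m·N/2 = 3.677·66/2 = 121.341000
base radius r_b = r_p·cos α = 121.341000·cos 17.939° = 115.442004
roll angle φ = 14.828° = 0.25879742 rad
x = r_b·(cos φ + φ·sin φ) = 119.243441
y = r_b·(sin φ − φ·cos φ) = 0.662538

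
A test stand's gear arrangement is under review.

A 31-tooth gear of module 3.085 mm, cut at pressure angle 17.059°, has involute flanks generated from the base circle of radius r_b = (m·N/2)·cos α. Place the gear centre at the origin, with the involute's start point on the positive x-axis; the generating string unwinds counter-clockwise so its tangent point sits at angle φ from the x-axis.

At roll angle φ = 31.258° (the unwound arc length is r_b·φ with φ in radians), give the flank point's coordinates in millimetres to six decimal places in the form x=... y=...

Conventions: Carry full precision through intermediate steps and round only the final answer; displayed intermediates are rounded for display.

single-mesh involute tooth geometry (31T wheel at module 3.085)
pitch radius r_p = m·N/2 = 3.085·31/2 = 47.817500
base radius r_b = r_p·cos α = 47.817500·cos 17.059° = 45.713682
roll angle φ = 31.258° = 0.54555502 rad
x = r_b·(cos φ + φ·sin φ) = 52.018691
y = r_b·(sin φ − φ·cos φ) = 2.401371

x=52.018691 y=2.401371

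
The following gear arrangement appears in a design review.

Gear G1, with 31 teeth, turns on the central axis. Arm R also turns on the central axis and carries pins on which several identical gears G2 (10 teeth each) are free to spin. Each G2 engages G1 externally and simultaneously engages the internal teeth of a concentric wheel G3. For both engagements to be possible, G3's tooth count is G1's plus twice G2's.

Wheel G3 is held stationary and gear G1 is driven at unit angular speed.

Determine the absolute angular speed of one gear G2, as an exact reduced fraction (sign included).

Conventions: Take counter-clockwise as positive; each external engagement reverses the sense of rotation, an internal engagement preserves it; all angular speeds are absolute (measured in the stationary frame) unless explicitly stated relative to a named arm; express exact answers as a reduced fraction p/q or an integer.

class = planetary set [G3 = 31+2·10 = 51; Willis about the carrier]
ring teeth: 31 + 2·10 = 51
31(ω_sun−ω_arm) = −51(ω_ring−ω_arm),  ω_ring = 0, ω_sun = 1
31(1−ω_arm) = −51(0−ω_arm)  ⇒  82·ω_arm = 31  ⇒  ω_arm = 31/82
sun–planet mesh: 31·(1−31/82) = −10·(ω_p−ω_arm)  ⇒  ω_p−ω_arm = -1581/820
ω_p = 31/82 − 1581/820 = -31/20
exact speed ratio = -31/20

-31/20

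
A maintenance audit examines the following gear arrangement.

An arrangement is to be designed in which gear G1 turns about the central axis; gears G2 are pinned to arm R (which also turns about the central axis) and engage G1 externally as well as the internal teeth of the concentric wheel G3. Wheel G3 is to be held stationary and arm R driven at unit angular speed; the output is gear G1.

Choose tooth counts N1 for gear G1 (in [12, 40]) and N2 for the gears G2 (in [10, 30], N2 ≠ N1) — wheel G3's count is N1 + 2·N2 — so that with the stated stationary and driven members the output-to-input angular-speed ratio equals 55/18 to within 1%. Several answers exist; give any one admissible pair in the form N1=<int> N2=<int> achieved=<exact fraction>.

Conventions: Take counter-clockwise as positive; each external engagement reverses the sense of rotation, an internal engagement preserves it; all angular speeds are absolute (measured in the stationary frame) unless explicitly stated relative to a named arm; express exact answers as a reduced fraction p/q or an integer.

N1=36 N2=19 achieved=55/18

class = planetary set [ratio 55/18 wanted; Willis about the carrier]
Willis with ω_ring = 0: ω_sun/ω_arm = (N1+N3)/N1; set equal to 55/18  ⇒  N3/N1 = 55/18 − 1 = 37/18
N3 = N1 + 2·N2  ⇒  N2/N1 = (N3/N1 − 1)/2 = (37/18 − 1)/2 = 19/36
smallest multiple with N1 ≥ 12 and N2 ≥ 10: k = 1  ⇒  N1 = 1·36 = 36, N2 = 1·19 = 19 (N1 ≤ 40, N2 ≤ 30, N2 ≠ N1 ✓), N3 = 36 + 2·19 = 74
check: (N1+N3)/N1 with N1 = 36, N3 = 74 gives 55/18; |achieved − target| = 0 ≤ 11/360 ✓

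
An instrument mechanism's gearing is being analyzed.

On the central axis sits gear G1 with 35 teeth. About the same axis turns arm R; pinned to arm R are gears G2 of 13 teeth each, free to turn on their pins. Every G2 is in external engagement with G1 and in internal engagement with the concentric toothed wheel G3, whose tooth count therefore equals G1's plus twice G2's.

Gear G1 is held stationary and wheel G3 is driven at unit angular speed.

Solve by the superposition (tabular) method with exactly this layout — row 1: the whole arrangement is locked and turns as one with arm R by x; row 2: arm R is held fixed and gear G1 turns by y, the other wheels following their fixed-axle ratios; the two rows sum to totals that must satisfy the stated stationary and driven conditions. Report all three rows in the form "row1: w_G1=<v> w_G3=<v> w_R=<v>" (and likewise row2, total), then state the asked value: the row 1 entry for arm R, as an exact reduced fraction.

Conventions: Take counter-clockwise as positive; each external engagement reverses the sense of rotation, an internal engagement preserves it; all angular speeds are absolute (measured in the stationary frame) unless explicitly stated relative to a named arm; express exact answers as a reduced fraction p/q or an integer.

topology: planetary set — G1 35T / G2 13T / G3 61T, arm = carrier (Willis)
row 1: whole set turns with the arm by x
row 2: sun turns y, ring = −(35/61)·y, arm 0
boundary: total ω_sun = x + y = 0 and total ω_ring = x − (35/61)·y = 1  ⇒  y = -61/96, x = 61/96
row 2 ring = −(35/61)·(-61/96) = 35/96
totals (row 1 + row 2): sun 61/96 + (-61/96) = 0, ring 61/96 + 35/96 = 1, arm 61/96 + 0 = 61/96
asked cell (row1, arm) = 61/96

row1: w_G1=61/96 w_G3=61/96 w_R=61/96
row2: w_G1=-61/96 w_G3=35/96 w_R=0
total: w_G1=0 w_G3=1 w_R=61/96
asked value: 61/96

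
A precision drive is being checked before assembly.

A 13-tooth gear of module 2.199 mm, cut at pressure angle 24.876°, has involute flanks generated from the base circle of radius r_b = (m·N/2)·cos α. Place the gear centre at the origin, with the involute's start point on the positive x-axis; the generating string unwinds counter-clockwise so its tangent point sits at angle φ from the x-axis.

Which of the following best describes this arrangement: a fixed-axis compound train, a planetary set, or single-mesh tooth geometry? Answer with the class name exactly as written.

single-mesh involute tooth geometry (13T wheel at module 2.199)
classification: single-mesh tooth geometry

single-mesh tooth geometry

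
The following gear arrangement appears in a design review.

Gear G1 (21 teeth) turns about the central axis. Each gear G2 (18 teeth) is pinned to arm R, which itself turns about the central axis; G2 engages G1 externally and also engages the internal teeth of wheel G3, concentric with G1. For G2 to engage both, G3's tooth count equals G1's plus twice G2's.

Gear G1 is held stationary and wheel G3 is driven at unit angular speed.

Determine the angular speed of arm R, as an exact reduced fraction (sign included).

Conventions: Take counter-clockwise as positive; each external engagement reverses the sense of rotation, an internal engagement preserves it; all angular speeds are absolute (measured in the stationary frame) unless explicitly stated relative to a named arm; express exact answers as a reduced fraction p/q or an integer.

19/26

topology: planetary set — G1 21T / G2 18T / G3 57T, arm = carrier (Willis)
ring teeth: 21 + 2·18 = 57
21(ω_sun−ω_arm) = −57(ω_ring−ω_arm),  ω_sun = 0, ω_ring = 1
21(0−ω_arm) = −57(1−ω_arm)  ⇒  78·ω_arm = 57  ⇒  ω_arm = 19/26
exact speed ratio = 19/26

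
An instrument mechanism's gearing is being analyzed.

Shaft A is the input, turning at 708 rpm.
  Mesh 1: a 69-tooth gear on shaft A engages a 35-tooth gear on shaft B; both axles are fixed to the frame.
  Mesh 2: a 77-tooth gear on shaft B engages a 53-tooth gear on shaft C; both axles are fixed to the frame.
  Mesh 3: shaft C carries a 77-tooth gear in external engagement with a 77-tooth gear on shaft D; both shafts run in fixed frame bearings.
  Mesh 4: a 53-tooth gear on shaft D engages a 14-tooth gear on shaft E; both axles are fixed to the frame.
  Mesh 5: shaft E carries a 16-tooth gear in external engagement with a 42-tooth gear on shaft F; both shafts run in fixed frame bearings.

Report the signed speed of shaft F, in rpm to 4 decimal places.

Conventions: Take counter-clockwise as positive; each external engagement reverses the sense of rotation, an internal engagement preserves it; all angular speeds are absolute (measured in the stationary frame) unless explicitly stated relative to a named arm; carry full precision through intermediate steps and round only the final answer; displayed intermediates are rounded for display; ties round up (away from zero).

class = fixed-axis compound train [5 meshes; 5 ratios multiply, 5 sense flips]
mesh 1 [69T→35T]: ω = 708.0000×69/35 = 1395.7714 rpm, sense flips to −
mesh 2 [77T→53T]: ω = 1395.7714×77/53 = 2027.8189 rpm, sense flips to +
mesh 3 [77T→77T]: ω = 2027.8189×77/77 = 2027.8189 rpm, sense flips to −
mesh 4 [53T→14T]: ω = 2027.8189×53/14 = 7676.7429 rpm, sense flips to +
mesh 5 [16T→42T]: ω = 7676.7429×16/42 = 2924.4735 rpm, sense flips to −
signed output speed = -2924.4735 rpm

-2924.4735 rpm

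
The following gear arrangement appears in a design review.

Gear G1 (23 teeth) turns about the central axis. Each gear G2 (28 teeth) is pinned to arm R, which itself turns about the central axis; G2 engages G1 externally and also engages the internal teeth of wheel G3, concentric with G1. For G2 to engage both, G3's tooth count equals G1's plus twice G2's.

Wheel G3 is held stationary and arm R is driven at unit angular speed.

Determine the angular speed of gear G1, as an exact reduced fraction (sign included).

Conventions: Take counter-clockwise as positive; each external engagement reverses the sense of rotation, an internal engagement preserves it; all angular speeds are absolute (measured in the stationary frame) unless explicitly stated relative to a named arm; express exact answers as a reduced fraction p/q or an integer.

102/23

class = planetary set [G3 = 23+2·28 = 79; Willis about the carrier]
ring teeth: 23 + 2·28 = 79
23(ω_sun−ω_arm) = −79(ω_ring−ω_arm),  ω_ring = 0, ω_arm = 1
ω_sun = 1 − (79/23)(0−1) = 102/23
exact speed ratio = 102/23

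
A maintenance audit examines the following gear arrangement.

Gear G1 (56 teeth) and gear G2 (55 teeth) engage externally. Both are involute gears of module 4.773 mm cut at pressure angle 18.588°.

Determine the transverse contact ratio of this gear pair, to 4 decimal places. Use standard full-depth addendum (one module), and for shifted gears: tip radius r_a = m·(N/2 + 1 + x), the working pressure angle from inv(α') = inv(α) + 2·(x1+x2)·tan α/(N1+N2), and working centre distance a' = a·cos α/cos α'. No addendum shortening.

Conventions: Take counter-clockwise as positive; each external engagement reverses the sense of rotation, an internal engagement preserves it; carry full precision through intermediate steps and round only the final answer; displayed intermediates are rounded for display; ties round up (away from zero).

1.8553

topology: single-mesh involute geometry — m = 4.773, 56T/55T pair
base radii: r_b1 = 126.672486, r_b2 = 124.410478
tip radii: r_a1 = 138.417000, r_a2 = 136.030500
no profile shift: α' = α, a' = a
action lengths: √(r_a1²−r_b1²) = 55.797375, √(r_a2²−r_b2²) = 55.012089
base pitch p_b = π·m·cos α = 14.212620
CR = (55.797375 + 55.012089 − 264.901500·sin 18.58800°)/14.212620 = 1.855341
contact ratio ≈ 1.8553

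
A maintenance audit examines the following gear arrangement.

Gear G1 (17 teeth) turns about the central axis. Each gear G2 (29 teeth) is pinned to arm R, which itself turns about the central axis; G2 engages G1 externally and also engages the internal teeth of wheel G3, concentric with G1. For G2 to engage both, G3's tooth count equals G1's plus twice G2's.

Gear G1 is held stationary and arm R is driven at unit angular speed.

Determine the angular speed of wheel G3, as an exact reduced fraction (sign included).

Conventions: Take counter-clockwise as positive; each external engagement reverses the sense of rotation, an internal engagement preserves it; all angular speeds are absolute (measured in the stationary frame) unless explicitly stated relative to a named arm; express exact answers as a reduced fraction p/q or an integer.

topology: planetary set — G1 17T / G2 29T / G3 75T, arm = carrier (Willis)
ring teeth: 17 + 2·29 = 75
17(ω_sun−ω_arm) = −75(ω_ring−ω_arm),  ω_sun = 0, ω_arm = 1
ω_ring = 1 − (17/75)(0−1) = 92/75
exact speed ratio = 92/75

92/75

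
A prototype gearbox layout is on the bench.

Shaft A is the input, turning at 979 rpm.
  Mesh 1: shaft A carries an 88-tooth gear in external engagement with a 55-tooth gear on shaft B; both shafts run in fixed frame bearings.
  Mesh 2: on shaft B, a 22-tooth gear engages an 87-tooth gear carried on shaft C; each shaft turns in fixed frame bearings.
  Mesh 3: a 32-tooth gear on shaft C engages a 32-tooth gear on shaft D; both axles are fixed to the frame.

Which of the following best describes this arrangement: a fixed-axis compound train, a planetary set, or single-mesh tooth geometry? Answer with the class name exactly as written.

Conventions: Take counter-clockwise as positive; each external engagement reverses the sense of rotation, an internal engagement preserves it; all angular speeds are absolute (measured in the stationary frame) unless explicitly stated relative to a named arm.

fixed-axis compound train

class = fixed-axis compound train [3 meshes; 3 ratios multiply, 3 sense flips]
classification: fixed-axis compound train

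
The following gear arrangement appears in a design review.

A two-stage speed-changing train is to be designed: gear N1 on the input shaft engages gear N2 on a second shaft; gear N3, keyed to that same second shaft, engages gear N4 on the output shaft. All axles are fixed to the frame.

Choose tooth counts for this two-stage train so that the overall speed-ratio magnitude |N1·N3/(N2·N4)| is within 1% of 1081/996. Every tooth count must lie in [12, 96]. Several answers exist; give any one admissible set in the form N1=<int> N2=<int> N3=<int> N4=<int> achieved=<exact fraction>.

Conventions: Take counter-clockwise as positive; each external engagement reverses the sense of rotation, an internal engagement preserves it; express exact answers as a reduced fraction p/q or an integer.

class = fixed-axis compound train [2-stage, 1081/996 wanted]
target = 1081/996 in lowest terms: an exact hit needs N1·N3 = k·1081 and N2·N4 = k·996 for one integer k, every count in [12, 96]; additionally prefer no 1:1 stage (N1 ≠ N2, N3 ≠ N4)
k = 1: N1·N3 = 1081 = 23·47, N2·N4 = 996 = 12·83
achieved = 23·47/(12·83) = 1081/996; |achieved − target| = 0 ≤ 1081/99600 ✓

N1=23 N2=12 N3=47 N4=83 achieved=1081/996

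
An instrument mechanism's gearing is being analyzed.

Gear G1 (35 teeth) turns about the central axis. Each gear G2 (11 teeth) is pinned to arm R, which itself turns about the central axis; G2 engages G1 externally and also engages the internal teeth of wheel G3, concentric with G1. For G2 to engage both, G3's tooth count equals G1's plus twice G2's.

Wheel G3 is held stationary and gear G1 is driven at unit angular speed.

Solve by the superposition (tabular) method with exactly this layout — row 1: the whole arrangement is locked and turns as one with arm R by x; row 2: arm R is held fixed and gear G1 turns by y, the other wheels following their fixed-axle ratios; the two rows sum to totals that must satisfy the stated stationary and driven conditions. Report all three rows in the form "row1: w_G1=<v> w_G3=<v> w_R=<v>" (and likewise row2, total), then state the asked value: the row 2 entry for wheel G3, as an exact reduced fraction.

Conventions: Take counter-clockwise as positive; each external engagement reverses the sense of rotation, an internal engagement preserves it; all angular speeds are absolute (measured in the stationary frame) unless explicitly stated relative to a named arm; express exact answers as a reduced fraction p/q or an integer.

topology: planetary set — G1 35T / G2 11T / G3 57T, arm = carrier (Willis)
row 1 (train locked, turned with arm): all members turn x
row 2: sun turns y, ring = −(35/57)·y, arm 0
boundary: total ω_ring = x − (35/57)·y = 0 and total ω_sun = x + y = 1  ⇒  y = 57/92, x = 35/92
row 2 ring = −(35/57)·57/92 = -35/92
totals (row 1 + row 2): sun 35/92 + 57/92 = 1, ring 35/92 + (-35/92) = 0, arm 35/92 + 0 = 35/92
asked cell (row2, ring) = -35/92

row1: w_G1=35/92 w_G3=35/92 w_R=35/92
row2: w_G1=57/92 w_G3=-35/92 w_R=0
total: w_G1=1 w_G3=0 w_R=35/92
asked value: -35/92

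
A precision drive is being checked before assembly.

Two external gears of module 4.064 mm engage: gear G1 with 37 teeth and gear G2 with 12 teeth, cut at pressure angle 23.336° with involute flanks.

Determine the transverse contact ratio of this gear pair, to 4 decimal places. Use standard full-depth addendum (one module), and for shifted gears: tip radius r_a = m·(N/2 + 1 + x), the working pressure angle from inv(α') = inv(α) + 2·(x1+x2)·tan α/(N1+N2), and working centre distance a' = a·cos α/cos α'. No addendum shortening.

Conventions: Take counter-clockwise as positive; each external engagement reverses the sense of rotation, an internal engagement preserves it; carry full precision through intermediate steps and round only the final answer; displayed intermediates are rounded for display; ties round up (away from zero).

class = single-mesh tooth geometry [involute pair 37T × 12T, m = 4.064]
base radii: r_b1 = 69.033774, r_b2 = 22.389332
tip radii: r_a1 = 79.248000, r_a2 = 28.448000
no profile shift: α' = α, a' = a
action lengths: √(r_a1²−r_b1²) = 38.917651, √(r_a2²−r_b2²) = 17.550114
base pitch p_b = π·m·cos α = 11.723027
CR = (38.917651 + 17.550114 − 99.568000·sin 23.33600°)/11.723027 = 1.452410
contact ratio ≈ 1.4524

1.4524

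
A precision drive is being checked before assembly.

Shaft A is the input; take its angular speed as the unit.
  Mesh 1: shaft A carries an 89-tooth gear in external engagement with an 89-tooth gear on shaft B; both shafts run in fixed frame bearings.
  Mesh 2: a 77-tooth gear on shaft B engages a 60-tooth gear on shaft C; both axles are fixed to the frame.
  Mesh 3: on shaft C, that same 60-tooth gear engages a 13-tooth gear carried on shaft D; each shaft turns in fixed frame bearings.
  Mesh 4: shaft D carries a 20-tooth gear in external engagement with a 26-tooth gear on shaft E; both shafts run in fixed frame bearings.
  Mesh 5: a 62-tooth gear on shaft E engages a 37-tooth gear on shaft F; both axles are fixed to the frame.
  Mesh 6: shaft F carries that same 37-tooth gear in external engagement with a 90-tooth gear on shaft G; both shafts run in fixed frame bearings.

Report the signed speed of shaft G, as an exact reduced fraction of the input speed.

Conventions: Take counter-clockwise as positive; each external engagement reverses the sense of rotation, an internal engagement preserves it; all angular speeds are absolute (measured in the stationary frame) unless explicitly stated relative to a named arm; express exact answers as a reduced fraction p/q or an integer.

6-mesh fixed-axis compound train (all bearings frame-fixed)
mesh 1 [89T→89T]: |ω|/ω_in = 1×89/89 = 1, sense flips to −
mesh 2 [77T→60T]: |ω|/ω_in = 1×77/60 = 77/60, sense flips to +
mesh 3 [60T→13T]: |ω|/ω_in = (77/60)×60/13 = 77/13, sense flips to −
mesh 4 [20T→26T]: |ω|/ω_in = (77/13)×20/26 = 770/169, sense flips to +
mesh 5 [62T→37T]: |ω|/ω_in = (770/169)×62/37 = 47740/6253, sense flips to −
mesh 6 [37T→90T]: |ω|/ω_in = (47740/6253)×37/90 = 4774/1521, sense flips to +
signed output speed (× input speed) = 4774/1521

4774/1521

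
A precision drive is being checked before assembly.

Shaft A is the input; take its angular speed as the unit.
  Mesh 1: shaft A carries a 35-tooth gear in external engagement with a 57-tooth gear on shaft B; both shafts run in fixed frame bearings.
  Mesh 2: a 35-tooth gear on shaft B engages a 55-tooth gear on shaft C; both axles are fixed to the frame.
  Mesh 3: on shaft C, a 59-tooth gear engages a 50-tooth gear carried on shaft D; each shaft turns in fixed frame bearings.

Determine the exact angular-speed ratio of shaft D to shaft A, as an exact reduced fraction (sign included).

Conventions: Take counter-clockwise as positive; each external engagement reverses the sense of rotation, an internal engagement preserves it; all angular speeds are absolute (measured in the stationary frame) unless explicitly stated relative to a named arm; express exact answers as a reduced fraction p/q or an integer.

class = fixed-axis compound train [3 meshes; 3 ratios multiply, 3 sense flips]
mesh 1 [35T→57T]: running ratio 35/57, sense −
mesh 2 [35T→55T]: running ratio 245/627, sense +
mesh 3 [59T→50T]: running ratio 2891/6270, sense −
ω_out/ω_in = -2891/6270

-2891/6270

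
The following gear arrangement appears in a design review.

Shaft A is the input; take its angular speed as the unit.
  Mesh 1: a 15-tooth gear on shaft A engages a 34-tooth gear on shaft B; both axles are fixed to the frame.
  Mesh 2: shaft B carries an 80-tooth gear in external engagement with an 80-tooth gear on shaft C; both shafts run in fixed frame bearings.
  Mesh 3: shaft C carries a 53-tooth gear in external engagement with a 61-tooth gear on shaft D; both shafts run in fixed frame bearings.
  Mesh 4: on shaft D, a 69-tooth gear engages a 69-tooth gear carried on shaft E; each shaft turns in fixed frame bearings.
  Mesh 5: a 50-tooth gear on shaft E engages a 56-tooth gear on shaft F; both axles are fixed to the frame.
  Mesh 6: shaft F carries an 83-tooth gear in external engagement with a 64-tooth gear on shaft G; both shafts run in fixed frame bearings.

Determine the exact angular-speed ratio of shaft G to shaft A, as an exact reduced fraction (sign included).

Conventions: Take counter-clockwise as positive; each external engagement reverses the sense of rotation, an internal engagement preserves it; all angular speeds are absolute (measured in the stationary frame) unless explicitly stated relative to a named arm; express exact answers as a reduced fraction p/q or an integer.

class = fixed-axis compound train [6 meshes; 6 ratios multiply, 6 sense flips]
mesh 1 [15T→34T]: running ratio 15/34, sense −
mesh 2 [80T→80T]: running ratio 15/34, sense +
mesh 3 [53T→61T]: running ratio 795/2074, sense −
mesh 4 [69T→69T]: running ratio 795/2074, sense +
mesh 5 [50T→56T]: running ratio 19875/58072, sense −
mesh 6 [83T→64T]: running ratio 1649625/3716608, sense +
ω_out/ω_in = 1649625/3716608

1649625/3716608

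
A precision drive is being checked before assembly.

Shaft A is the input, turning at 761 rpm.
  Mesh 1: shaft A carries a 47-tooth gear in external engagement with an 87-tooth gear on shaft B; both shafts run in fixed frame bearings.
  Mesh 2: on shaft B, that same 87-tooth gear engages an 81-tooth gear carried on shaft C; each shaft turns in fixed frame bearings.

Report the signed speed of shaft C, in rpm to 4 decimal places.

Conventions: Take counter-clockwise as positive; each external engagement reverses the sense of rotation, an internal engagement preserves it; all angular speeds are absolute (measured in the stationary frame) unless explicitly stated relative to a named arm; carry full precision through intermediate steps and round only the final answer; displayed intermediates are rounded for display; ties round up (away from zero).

topology: fixed-axis compound train — 2 meshes, A→C
mesh 1 [47T→87T]: ω = 761.0000×47/87 = 411.1149 rpm, sense flips to −
mesh 2 [87T→81T]: ω = 411.1149×87/81 = 441.5679 rpm, sense flips to +
signed output speed = +441.5679 rpm

+441.5679 rpm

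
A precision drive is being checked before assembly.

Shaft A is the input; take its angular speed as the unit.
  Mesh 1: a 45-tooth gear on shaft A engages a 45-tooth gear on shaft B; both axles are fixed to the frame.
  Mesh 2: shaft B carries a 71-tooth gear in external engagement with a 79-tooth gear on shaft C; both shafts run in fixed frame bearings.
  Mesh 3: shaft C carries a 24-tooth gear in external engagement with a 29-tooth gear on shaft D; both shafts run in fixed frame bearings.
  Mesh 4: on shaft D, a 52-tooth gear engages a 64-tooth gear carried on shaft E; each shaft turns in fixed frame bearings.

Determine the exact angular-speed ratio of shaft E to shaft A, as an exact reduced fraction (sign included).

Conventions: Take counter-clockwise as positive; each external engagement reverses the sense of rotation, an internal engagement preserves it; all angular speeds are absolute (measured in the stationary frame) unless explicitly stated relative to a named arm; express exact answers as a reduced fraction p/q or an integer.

class = fixed-axis compound train [4 meshes; 4 ratios multiply, 4 sense flips]
mesh 1 [45T→45T]: running ratio 1, sense −
mesh 2 [71T→79T]: running ratio 71/79, sense +
mesh 3 [24T→29T]: running ratio 1704/2291, sense −
mesh 4 [52T→64T]: running ratio 2769/4582, sense +
ω_out/ω_in = 2769/4582

2769/4582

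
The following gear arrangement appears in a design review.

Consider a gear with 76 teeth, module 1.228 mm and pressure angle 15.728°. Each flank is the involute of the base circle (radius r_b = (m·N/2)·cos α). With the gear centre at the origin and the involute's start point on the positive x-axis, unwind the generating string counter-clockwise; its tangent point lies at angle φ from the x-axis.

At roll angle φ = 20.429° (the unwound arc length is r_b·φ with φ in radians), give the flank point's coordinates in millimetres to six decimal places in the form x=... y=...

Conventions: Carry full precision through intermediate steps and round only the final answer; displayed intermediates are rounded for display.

topology: single-mesh involute geometry — m = 1.228, N = 76
pitch radius r_p = m·N/2 = 1.228·76/2 = 46.664000
base radius r_b = r_p·cos α = 46.664000·cos 15.728° = 44.916871
roll angle φ = 20.429° = 0.35655331 rad
x = r_b·(cos φ + φ·sin φ) = 47.681913
y = r_b·(sin φ − φ·cos φ) = 0.670086

x=47.681913 y=0.670086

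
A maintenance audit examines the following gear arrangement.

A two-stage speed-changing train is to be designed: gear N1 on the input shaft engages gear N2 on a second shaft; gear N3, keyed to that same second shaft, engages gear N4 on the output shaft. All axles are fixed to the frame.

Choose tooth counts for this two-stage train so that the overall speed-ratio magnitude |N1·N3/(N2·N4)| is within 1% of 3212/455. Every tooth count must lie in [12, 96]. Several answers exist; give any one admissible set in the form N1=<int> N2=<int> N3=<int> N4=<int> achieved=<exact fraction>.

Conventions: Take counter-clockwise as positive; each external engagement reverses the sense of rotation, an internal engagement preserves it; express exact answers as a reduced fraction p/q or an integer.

class = fixed-axis compound train [2-stage, 3212/455 wanted]
target = 3212/455 in lowest terms: an exact hit needs N1·N3 = k·3212 and N2·N4 = k·455 for one integer k, every count in [12, 96]; additionally prefer no 1:1 stage (N1 ≠ N2, N3 ≠ N4)
k = 1: N1·N3 = 3212 = 44·73, N2·N4 = 455 = 13·35
achieved = 44·73/(13·35) = 3212/455; |achieved − target| = 0 ≤ 803/11375 ✓

N1=44 N2=13 N3=73 N4=35 achieved=3212/455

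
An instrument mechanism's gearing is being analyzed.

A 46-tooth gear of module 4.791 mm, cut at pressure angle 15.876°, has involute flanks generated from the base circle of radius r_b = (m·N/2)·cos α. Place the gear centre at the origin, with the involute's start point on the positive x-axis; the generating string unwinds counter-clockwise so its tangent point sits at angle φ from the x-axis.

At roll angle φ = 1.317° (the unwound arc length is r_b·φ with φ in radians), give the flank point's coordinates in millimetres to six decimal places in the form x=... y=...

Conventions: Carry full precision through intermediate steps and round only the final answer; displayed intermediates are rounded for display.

recognized (one wheel, involute flank): single-mesh tooth geometry, m = 4.791, N = 46
pitch radius r_p = m·N/2 = 4.791·46/2 = 110.193000
base radius r_b = r_p·cos α = 110.193000·cos 15.876° = 105.989796
roll angle φ = 1.317° = 0.02298599 rad
x = r_b·(cos φ + φ·sin φ) = 106.017793
y = r_b·(sin φ − φ·cos φ) = 0.000429

x=106.017793 y=0.000429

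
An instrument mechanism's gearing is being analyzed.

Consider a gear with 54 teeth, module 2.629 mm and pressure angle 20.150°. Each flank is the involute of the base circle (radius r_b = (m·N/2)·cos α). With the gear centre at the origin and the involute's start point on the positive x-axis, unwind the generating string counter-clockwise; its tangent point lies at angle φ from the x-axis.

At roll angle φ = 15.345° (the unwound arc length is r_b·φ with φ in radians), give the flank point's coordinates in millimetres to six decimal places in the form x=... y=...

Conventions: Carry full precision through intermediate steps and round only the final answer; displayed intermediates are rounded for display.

x=68.985648 y=0.423660

single-mesh involute tooth geometry (54T wheel at module 2.629)
pitch radius r_p = m·N/2 = 2.629·54/2 = 70.983000
base radius r_b = r_p·cos α = 70.983000·cos 20.150° = 66.638414
roll angle φ = 15.345° = 0.26782077 rad
x = r_b·(cos φ + φ·sin φ) = 68.985648
y = r_b·(sin φ − φ·cos φ) = 0.423660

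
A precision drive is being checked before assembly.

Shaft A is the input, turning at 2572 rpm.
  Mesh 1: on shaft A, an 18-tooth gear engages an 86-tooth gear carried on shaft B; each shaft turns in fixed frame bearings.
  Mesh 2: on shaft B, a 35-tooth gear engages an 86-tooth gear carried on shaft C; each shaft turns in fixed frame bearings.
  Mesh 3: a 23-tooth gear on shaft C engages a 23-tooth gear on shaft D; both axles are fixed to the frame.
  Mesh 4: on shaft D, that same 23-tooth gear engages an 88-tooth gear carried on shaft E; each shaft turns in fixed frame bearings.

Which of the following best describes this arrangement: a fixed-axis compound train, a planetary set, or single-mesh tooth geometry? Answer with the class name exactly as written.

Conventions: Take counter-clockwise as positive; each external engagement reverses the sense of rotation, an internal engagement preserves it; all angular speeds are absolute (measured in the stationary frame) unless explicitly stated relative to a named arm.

fixed-axis compound train

recognized (5 fixed axles, 4 meshes): fixed-axis compound train
classification: fixed-axis compound train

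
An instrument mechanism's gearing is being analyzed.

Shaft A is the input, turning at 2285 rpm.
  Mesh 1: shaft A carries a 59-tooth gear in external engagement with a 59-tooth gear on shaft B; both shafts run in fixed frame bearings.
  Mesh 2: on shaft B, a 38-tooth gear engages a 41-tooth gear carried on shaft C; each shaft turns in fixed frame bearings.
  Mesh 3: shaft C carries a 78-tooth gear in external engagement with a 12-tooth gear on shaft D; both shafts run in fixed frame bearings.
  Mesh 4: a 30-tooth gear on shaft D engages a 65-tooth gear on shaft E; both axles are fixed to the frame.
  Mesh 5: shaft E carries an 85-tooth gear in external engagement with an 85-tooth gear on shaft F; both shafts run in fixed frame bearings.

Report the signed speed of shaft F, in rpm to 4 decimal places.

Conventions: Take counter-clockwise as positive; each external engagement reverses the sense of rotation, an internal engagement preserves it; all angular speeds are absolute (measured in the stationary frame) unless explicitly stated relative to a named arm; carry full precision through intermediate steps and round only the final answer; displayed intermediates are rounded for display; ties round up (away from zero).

-6353.4146 rpm

class = fixed-axis compound train [5 meshes; 5 ratios multiply, 5 sense flips]
mesh 1 [59T→59T]: ω = 2285.0000×59/59 = 2285.0000 rpm, sense flips to −
mesh 2 [38T→41T]: ω = 2285.0000×38/41 = 2117.8049 rpm, sense flips to +
mesh 3 [78T→12T]: ω = 2117.8049×78/12 = 13765.7317 rpm, sense flips to −
mesh 4 [30T→65T]: ω = 13765.7317×30/65 = 6353.4146 rpm, sense flips to +
mesh 5 [85T→85T]: ω = 6353.4146×85/85 = 6353.4146 rpm, sense flips to −
signed output speed = -6353.4146 rpm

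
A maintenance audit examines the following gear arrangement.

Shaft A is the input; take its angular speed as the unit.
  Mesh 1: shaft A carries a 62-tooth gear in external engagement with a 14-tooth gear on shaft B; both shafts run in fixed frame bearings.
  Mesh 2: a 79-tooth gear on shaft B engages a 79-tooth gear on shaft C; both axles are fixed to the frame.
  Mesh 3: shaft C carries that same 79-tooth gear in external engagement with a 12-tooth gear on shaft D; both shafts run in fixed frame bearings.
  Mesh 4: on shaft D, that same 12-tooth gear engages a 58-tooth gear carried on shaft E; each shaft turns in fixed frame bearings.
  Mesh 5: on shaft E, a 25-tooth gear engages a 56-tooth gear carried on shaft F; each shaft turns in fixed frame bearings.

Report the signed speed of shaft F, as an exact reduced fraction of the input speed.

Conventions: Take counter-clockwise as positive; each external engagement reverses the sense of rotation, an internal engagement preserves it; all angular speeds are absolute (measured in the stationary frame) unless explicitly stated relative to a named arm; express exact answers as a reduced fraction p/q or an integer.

5-mesh fixed-axis compound train (all bearings frame-fixed)
mesh 1 [62T→14T]: |ω|/ω_in = 1×62/14 = 31/7, sense flips to −
mesh 2 [79T→79T]: |ω|/ω_in = (31/7)×79/79 = 31/7, sense flips to +
mesh 3 [79T→12T]: |ω|/ω_in = (31/7)×79/12 = 2449/84, sense flips to −
mesh 4 [12T→58T]: |ω|/ω_in = (2449/84)×12/58 = 2449/406, sense flips to +
mesh 5 [25T→56T]: |ω|/ω_in = (2449/406)×25/56 = 61225/22736, sense flips to −
signed output speed (× input speed) = -61225/22736

-61225/22736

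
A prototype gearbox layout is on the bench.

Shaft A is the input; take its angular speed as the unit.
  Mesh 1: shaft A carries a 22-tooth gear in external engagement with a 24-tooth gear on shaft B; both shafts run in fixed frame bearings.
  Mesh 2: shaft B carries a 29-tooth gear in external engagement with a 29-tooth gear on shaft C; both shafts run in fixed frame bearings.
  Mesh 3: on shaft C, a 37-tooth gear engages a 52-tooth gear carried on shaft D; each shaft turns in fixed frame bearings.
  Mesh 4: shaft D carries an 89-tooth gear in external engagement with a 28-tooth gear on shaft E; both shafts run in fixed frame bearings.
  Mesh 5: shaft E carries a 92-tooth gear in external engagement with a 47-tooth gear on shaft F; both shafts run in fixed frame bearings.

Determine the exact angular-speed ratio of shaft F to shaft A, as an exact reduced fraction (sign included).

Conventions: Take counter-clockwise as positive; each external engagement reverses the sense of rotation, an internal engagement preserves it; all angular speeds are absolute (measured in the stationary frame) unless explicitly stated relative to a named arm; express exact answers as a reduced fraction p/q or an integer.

class = fixed-axis compound train [5 meshes; 5 ratios multiply, 5 sense flips]
mesh 1 [22T→24T]: running ratio 11/12, sense −
mesh 2 [29T→29T]: running ratio 11/12, sense +
mesh 3 [37T→52T]: running ratio 407/624, sense −
mesh 4 [89T→28T]: running ratio 36223/17472, sense +
mesh 5 [92T→47T]: running ratio 833129/205296, sense −
ω_out/ω_in = -833129/205296

-833129/205296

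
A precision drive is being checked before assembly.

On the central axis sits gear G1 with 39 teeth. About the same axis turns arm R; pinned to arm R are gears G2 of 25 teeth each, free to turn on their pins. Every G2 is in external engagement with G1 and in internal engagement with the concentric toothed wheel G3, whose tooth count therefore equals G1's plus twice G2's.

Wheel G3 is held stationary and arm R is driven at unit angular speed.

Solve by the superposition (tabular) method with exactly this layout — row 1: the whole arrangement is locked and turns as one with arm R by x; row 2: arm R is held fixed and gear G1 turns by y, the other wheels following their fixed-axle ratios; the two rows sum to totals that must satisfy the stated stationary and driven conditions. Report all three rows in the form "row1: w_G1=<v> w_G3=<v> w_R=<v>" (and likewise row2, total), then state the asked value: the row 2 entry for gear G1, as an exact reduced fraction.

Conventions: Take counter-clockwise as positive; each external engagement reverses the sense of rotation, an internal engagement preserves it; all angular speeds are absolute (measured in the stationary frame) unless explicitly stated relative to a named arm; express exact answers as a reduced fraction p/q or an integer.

class = planetary set [G3 = 39+2·25 = 89; Willis about the carrier]
row 1 — lock + rotate with arm: ω_sun = ω_ring = ω_arm = x
row 2 (arm held, sun turns y): ω_ring = −(39/89)·y, ω_arm = 0
boundary: total ω_ring = x − (39/89)·y = 0 and total ω_arm = x = 1  ⇒  y = 89/39, x = 1
row 2 ring = −(39/89)·89/39 = -1
totals (row 1 + row 2): sun 1 + 89/39 = 128/39, ring 1 + (-1) = 0, arm 1 + 0 = 1
asked cell (row2, sun) = 89/39

row1: w_G1=1 w_G3=1 w_R=1
row2: w_G1=89/39 w_G3=-1 w_R=0
total: w_G1=128/39 w_G3=0 w_R=1
asked value: 89/39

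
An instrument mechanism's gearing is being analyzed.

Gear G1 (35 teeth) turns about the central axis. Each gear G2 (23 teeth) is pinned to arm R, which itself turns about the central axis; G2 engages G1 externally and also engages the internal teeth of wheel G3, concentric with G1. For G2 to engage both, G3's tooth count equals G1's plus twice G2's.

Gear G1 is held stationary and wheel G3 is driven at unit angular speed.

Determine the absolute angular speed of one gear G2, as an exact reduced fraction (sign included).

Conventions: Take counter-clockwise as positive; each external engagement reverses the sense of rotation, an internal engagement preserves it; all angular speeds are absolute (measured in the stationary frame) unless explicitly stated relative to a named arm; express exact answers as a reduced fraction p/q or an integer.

topology: planetary set — G1 35T / G2 23T / G3 81T, arm = carrier (Willis)
ring teeth: 35 + 2·23 = 81
35(ω_sun−ω_arm) = −81(ω_ring−ω_arm),  ω_sun = 0, ω_ring = 1
35(0−ω_arm) = −81(1−ω_arm)  ⇒  116·ω_arm = 81  ⇒  ω_arm = 81/116
sun–planet mesh: 35·(0−81/116) = −23·(ω_p−ω_arm)  ⇒  ω_p−ω_arm = 2835/2668
ω_p = 81/116 + 2835/2668 = 81/46
exact speed ratio = 81/46

81/46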